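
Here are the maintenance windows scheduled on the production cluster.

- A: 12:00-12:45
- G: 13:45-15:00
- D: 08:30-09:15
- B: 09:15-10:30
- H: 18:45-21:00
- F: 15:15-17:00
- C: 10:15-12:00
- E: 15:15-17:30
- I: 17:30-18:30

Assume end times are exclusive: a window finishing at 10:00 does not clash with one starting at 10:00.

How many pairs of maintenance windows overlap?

Sorted by start: D, B, C, A, G, E, F, I, H.
B starts exactly when D ends (back-to-back, no overlap); D is clear from here.
C starts before B ends → B and C overlap.
A starts after B ends; B is clear from here.
A starts exactly when C ends (back-to-back, no overlap); C is clear from here.
G starts after A ends; A is clear from here.
E starts after G ends; G is clear from here.
F starts before E ends → E and F overlap.
I starts exactly when E ends (back-to-back, no overlap); E is clear from here.
I starts after F ends; F is clear from here.
H starts after I ends.
Overlapping pairs: B & C, E & F — 2 in total.

2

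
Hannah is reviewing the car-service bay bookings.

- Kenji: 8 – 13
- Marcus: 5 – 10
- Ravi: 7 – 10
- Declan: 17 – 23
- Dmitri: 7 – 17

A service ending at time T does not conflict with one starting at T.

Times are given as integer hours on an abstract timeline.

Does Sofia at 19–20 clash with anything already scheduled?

Yes — it overlaps Declan

Marcus: ends 10 at or before Sofia starts 19 → clear.
Dmitri: ends 17 at or before Sofia starts 19 → clear.
Ravi: ends 10 at or before Sofia starts 19 → clear.
Kenji: ends 13 at or before Sofia starts 19 → clear.
Declan: starts 17 before Sofia ends 20, and ends 23 after Sofia starts 19 → overlap.
Sofia overlaps Declan.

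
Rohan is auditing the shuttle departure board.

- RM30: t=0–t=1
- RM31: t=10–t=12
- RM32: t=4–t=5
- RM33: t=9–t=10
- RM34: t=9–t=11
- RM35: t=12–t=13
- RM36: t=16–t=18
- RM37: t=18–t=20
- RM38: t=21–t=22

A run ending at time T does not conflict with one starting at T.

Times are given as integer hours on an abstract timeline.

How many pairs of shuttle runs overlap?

Sorted by start: RM30, RM32, RM33, RM34, RM31, RM35, RM36, RM37, RM38.
RM32 starts after RM30 ends; RM30 is clear from here.
RM33 starts after RM32 ends; RM32 is clear from here.
RM34 starts before RM33 ends → RM33 and RM34 overlap.
RM31 starts exactly when RM33 ends (back-to-back, no overlap); RM33 is clear from here.
RM31 starts before RM34 ends → RM34 and RM31 overlap.
RM35 starts after RM34 ends; RM34 is clear from here.
RM35 starts exactly when RM31 ends (back-to-back, no overlap); RM31 is clear from here.
RM36 starts after RM35 ends; RM35 is clear from here.
RM37 starts exactly when RM36 ends (back-to-back, no overlap); RM36 is clear from here.
RM38 starts after RM37 ends.
Overlapping pairs: RM31 & RM34, RM33 & RM34 — 2 in total.

2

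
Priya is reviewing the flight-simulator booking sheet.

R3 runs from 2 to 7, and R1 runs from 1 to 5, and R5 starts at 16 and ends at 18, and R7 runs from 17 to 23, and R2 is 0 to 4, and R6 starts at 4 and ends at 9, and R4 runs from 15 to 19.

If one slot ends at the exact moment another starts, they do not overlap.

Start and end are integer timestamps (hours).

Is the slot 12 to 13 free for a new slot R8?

Yes — the slot is free

R2: ends 4 at or before R8 starts 12 → clear.
R1: ends 5 at or before R8 starts 12 → clear.
R3: ends 7 at or before R8 starts 12 → clear.
R6: ends 9 at or before R8 starts 12 → clear.
R4: starts 15 at or after R8 ends 13 → clear.
R5: starts 16 at or after R8 ends 13 → clear.
R7: starts 17 at or after R8 ends 13 → clear.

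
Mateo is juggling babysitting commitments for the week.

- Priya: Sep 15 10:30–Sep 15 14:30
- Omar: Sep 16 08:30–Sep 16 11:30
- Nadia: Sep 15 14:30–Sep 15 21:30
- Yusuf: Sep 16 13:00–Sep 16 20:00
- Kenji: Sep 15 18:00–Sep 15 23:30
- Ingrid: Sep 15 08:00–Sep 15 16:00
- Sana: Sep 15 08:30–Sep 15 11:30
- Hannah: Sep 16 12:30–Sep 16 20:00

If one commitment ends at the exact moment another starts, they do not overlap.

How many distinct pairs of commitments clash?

6

Sorted by start: Ingrid, Sana, Priya, Nadia, Kenji, Omar, Hannah, Yusuf.
Sana starts before Ingrid ends → Ingrid and Sana overlap.
Priya starts before Ingrid ends → Ingrid and Priya overlap.
Nadia starts before Ingrid ends → Ingrid and Nadia overlap.
Kenji starts after Ingrid ends — done with Ingrid.
Priya starts before Sana ends → Sana and Priya overlap.
Nadia starts after Sana ends — done with Sana.
Nadia starts exactly when Priya ends (back-to-back, no overlap) — done with Priya.
Kenji starts before Nadia ends → Nadia and Kenji overlap.
Omar starts after Nadia ends — done with Nadia.
Omar starts after Kenji ends — done with Kenji.
Hannah starts after Omar ends — done with Omar.
Yusuf starts before Hannah ends → Hannah and Yusuf overlap.
Overlapping pairs: Hannah & Yusuf, Ingrid & Nadia, Ingrid & Priya, Ingrid & Sana, Kenji & Nadia, Priya & Sana — 6 in total.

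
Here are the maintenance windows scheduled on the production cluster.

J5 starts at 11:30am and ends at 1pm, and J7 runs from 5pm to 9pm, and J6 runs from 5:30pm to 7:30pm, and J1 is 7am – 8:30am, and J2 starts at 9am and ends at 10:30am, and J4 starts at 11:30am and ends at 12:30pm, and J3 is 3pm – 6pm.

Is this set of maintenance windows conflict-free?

No

Two intervals overlap when each starts before the other ends.
Sorted by start: J1, J2, J4, J5, J3, J7, J6.
J2 starts after J1 ends; J1 is clear from here.
J4 starts after J2 ends; J2 is clear from here.
J5 starts before J4 ends → J4 and J5 overlap.
That's a conflict, so the schedule is not conflict-free.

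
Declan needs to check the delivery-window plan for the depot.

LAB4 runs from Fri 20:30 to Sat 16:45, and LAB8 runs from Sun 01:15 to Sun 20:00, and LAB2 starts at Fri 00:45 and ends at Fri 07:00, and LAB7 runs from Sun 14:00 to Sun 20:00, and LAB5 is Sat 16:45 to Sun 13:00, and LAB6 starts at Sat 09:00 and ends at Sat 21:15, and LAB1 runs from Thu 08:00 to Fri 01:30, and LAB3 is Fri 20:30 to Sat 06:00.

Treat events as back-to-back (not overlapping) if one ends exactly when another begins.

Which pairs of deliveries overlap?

Two intervals overlap when each starts before the other ends.
Sorted by start: LAB1, LAB2, LAB3, LAB4, LAB6, LAB5, LAB8, LAB7.
LAB2 starts before LAB1 ends → LAB1 and LAB2 overlap.
LAB3 starts after LAB1 ends, so LAB1 has no further overlaps.
LAB3 starts after LAB2 ends, so LAB2 has no further overlaps.
LAB4 starts before LAB3 ends → LAB3 and LAB4 overlap.
LAB6 starts after LAB3 ends, so LAB3 has no further overlaps.
LAB6 starts before LAB4 ends → LAB4 and LAB6 overlap.
LAB5 starts exactly when LAB4 ends (back-to-back, no overlap), so LAB4 has no further overlaps.
LAB5 starts before LAB6 ends → LAB6 and LAB5 overlap.
LAB8 starts after LAB6 ends, so LAB6 has no further overlaps.
LAB8 starts before LAB5 ends → LAB5 and LAB8 overlap.
LAB7 starts after LAB5 ends.
LAB7 starts before LAB8 ends → LAB8 and LAB7 overlap.

LAB1 & LAB2, LAB3 & LAB4, LAB4 & LAB6, LAB5 & LAB6, LAB5 & LAB8, LAB7 & LAB8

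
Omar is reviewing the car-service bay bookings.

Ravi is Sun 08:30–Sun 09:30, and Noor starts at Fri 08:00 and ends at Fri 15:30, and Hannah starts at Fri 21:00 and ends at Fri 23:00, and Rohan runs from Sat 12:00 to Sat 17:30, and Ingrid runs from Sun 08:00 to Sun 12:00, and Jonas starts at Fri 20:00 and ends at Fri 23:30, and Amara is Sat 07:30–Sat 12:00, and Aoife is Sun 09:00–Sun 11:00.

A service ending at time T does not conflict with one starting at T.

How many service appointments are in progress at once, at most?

Walk through starts and ends in time order (an end at T is processed before a start at T):
Fri 08:00 start Noor → 1
Fri 15:30 end Noor → 0
Fri 20:00 start Jonas → 1
Fri 21:00 start Hannah → 2
Fri 23:00 end Hannah → 1
Fri 23:30 end Jonas → 0
Sat 07:30 start Amara → 1
Sat 12:00 end Amara → 0
Sat 12:00 start Rohan → 1
Sat 17:30 end Rohan → 0
Sun 08:00 start Ingrid → 1
Sun 08:30 start Ravi → 2
Sun 09:00 start Aoife → 3
Sun 09:30 end Ravi → 2
Sun 11:00 end Aoife → 1
Sun 12:00 end Ingrid → 0
Peak is 3, at Sun 09:00 (Aoife, Ingrid, Ravi).

3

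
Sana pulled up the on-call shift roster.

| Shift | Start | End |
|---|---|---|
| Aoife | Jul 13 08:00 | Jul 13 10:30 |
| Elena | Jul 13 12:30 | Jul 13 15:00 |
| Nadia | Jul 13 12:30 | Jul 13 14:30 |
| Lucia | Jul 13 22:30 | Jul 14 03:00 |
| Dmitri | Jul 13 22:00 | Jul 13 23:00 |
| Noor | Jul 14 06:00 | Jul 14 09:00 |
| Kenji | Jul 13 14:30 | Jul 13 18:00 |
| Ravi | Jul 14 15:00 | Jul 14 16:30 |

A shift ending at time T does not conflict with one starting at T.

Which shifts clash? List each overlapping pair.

Dmitri & Lucia, Elena & Kenji, Elena & Nadia

Sorted by start: Aoife, Elena, Nadia, Kenji, Dmitri, Lucia, Noor, Ravi.
Elena starts after Aoife ends — done with Aoife.
Nadia starts before Elena ends → Elena and Nadia overlap.
Kenji starts before Elena ends → Elena and Kenji overlap.
Dmitri starts after Elena ends — done with Elena.
Kenji starts exactly when Nadia ends (back-to-back, no overlap) — done with Nadia.
Dmitri starts after Kenji ends — done with Kenji.
Lucia starts before Dmitri ends → Dmitri and Lucia overlap.
Noor starts after Dmitri ends — done with Dmitri.
Noor starts after Lucia ends — done with Lucia.
Ravi starts after Noor ends.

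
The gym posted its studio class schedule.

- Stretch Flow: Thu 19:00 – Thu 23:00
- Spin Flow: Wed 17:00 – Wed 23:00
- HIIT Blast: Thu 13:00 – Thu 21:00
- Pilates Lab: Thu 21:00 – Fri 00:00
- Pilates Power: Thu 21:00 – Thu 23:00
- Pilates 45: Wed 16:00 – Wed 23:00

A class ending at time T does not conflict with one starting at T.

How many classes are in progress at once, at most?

Walk through starts and ends in time order (an end at T is processed before a start at T):
Wed 16:00 start Pilates 45 → 1
Wed 17:00 start Spin Flow → 2
Wed 23:00 end Pilates 45 → 1
Wed 23:00 end Spin Flow → 0
Thu 13:00 start HIIT Blast → 1
Thu 19:00 start Stretch Flow → 2
Thu 21:00 end HIIT Blast → 1
Thu 21:00 start Pilates Lab → 2
Thu 21:00 start Pilates Power → 3
Thu 23:00 end Pilates Power → 2
Thu 23:00 end Stretch Flow → 1
Fri 00:00 end Pilates Lab → 0
Peak is 3, at Thu 21:00 (Pilates Lab, Pilates Power, Stretch Flow).

3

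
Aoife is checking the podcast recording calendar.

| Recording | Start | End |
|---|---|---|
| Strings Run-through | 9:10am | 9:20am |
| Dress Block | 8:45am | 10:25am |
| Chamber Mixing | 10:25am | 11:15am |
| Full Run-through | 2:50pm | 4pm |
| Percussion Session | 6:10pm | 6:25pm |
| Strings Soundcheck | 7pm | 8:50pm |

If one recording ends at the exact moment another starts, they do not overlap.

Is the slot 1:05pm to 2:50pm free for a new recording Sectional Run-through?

Dress Block: ends 10:25am at or before Sectional Run-through starts 1:05pm → clear.
Strings Run-through: ends 9:20am at or before Sectional Run-through starts 1:05pm → clear.
Chamber Mixing: ends 11:15am at or before Sectional Run-through starts 1:05pm → clear.
Full Run-through: starts 2:50pm at or after Sectional Run-through ends 2:50pm → clear.
Percussion Session: starts 6:10pm at or after Sectional Run-through ends 2:50pm → clear.
Strings Soundcheck: starts 7pm at or after Sectional Run-through ends 2:50pm → clear.

Yes — the slot is free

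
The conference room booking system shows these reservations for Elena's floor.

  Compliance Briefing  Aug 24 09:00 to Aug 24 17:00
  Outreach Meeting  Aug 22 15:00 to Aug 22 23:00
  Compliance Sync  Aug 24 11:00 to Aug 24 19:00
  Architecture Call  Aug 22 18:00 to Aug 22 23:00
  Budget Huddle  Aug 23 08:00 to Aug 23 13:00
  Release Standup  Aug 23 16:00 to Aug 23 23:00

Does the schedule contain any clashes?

Sorted by start: Outreach Meeting, Architecture Call, Budget Huddle, Release Standup, Compliance Briefing, Compliance Sync.
Architecture Call starts before Outreach Meeting ends → Outreach Meeting and Architecture Call overlap.
That's a conflict, so the schedule is not conflict-free.

Yes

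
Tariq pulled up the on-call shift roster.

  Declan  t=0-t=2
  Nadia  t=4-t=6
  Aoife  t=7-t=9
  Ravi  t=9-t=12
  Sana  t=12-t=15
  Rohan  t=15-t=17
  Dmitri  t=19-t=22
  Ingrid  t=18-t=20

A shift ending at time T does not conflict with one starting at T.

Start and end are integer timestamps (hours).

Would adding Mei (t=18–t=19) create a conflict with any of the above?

Declan: ends t=2 at or before Mei starts t=18 → clear.
Nadia: ends t=6 at or before Mei starts t=18 → clear.
Aoife: ends t=9 at or before Mei starts t=18 → clear.
Ravi: ends t=12 at or before Mei starts t=18 → clear.
Sana: ends t=15 at or before Mei starts t=18 → clear.
Rohan: ends t=17 at or before Mei starts t=18 → clear.
Ingrid: starts t=18 before Mei ends t=19, and ends t=20 after Mei starts t=18 → overlap.
Dmitri: starts t=19 at or after Mei ends t=19 → clear.
Mei overlaps Ingrid.

Yes — it overlaps Ingrid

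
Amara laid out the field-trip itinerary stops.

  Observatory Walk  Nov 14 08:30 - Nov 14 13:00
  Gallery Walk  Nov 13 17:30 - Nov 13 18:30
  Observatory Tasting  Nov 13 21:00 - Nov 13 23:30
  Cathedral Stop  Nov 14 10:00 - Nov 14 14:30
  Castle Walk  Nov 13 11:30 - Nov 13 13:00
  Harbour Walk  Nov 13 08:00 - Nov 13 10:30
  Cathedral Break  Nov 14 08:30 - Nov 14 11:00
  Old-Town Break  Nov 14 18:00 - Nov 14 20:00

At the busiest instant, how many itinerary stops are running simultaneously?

Sort all start/end points and keep a running count:
Nov 13 08:00 start Harbour Walk → 1
Nov 13 10:30 end Harbour Walk → 0
Nov 13 11:30 start Castle Walk → 1
Nov 13 13:00 end Castle Walk → 0
Nov 13 17:30 start Gallery Walk → 1
Nov 13 18:30 end Gallery Walk → 0
Nov 13 21:00 start Observatory Tasting → 1
Nov 13 23:30 end Observatory Tasting → 0
Nov 14 08:30 start Cathedral Break → 1
Nov 14 08:30 start Observatory Walk → 2
Nov 14 10:00 start Cathedral Stop → 3
Nov 14 11:00 end Cathedral Break → 2
Nov 14 13:00 end Observatory Walk → 1
Nov 14 14:30 end Cathedral Stop → 0
Nov 14 18:00 start Old-Town Break → 1
Nov 14 20:00 end Old-Town Break → 0
Peak is 3, at Nov 14 10:00 (Cathedral Break, Cathedral Stop, Observatory Walk).

3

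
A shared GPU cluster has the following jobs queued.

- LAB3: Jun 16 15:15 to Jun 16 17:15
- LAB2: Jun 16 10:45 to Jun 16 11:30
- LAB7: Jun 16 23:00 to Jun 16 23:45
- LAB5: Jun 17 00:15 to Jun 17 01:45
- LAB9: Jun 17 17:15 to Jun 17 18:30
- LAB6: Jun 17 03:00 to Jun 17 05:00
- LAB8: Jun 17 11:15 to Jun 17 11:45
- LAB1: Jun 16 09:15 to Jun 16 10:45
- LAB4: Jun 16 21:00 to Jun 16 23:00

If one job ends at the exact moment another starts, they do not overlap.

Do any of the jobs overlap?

Sorted by start: LAB1, LAB2, LAB3, LAB4, LAB7, LAB5, LAB6, LAB8, LAB9.
LAB2 starts exactly when LAB1 ends (back-to-back, no overlap) — done with LAB1.
LAB3 starts after LAB2 ends — done with LAB2.
LAB4 starts after LAB3 ends — done with LAB3.
LAB7 starts exactly when LAB4 ends (back-to-back, no overlap) — done with LAB4.
LAB5 starts after LAB7 ends — done with LAB7.
LAB6 starts after LAB5 ends — done with LAB5.
LAB8 starts after LAB6 ends — done with LAB6.
LAB9 starts after LAB8 ends.
Every pair is clear; the schedule has no overlaps.

No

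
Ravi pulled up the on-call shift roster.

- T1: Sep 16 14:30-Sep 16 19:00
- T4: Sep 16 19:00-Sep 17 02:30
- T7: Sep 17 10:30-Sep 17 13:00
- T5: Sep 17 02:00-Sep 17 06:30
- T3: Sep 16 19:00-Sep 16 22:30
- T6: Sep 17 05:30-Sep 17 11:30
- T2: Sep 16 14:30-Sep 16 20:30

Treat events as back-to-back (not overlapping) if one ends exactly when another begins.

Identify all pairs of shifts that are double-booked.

T1 & T2, T2 & T3, T2 & T4, T3 & T4, T4 & T5, T5 & T6, T6 & T7

Sorted by start: T1, T2, T3, T4, T5, T6, T7.
T2 starts before T1 ends → T1 and T2 overlap.
T3 starts exactly when T1 ends (back-to-back, no overlap) — done with T1.
T3 starts before T2 ends → T2 and T3 overlap.
T4 starts before T2 ends → T2 and T4 overlap.
T5 starts after T2 ends — done with T2.
T4 starts before T3 ends → T3 and T4 overlap.
T5 starts after T3 ends — done with T3.
T5 starts before T4 ends → T4 and T5 overlap.
T6 starts after T4 ends — done with T4.
T6 starts before T5 ends → T5 and T6 overlap.
T7 starts after T5 ends.
T7 starts before T6 ends → T6 and T7 overlap.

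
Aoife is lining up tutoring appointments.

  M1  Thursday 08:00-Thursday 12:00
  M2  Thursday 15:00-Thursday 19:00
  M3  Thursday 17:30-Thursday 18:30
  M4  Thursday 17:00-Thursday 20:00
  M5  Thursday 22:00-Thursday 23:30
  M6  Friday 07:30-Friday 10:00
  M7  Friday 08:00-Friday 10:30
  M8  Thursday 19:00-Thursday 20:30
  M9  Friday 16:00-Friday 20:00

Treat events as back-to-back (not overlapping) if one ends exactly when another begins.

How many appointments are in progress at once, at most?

Sort all start/end points and keep a running count:
Thursday 08:00 start M1 → 1
Thursday 12:00 end M1 → 0
Thursday 15:00 start M2 → 1
Thursday 17:00 start M4 → 2
Thursday 17:30 start M3 → 3
Thursday 18:30 end M3 → 2
Thursday 19:00 end M2 → 1
Thursday 19:00 start M8 → 2
Thursday 20:00 end M4 → 1
Thursday 20:30 end M8 → 0
Thursday 22:00 start M5 → 1
Thursday 23:30 end M5 → 0
Friday 07:30 start M6 → 1
Friday 08:00 start M7 → 2
Friday 10:00 end M6 → 1
Friday 10:30 end M7 → 0
Friday 16:00 start M9 → 1
Friday 20:00 end M9 → 0
Peak is 3, at Thursday 17:30 (M2, M3, M4).

3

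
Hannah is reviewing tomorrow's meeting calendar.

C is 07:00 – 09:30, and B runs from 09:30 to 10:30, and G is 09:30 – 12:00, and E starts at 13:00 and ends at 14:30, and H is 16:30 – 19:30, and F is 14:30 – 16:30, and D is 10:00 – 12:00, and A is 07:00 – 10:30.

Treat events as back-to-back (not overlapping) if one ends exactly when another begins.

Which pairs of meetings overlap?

A & B, A & C, A & D, A & G, B & D, B & G, D & G

Sorted by start: A, C, B, G, D, E, F, H.
C starts before A ends → A and C overlap.
B starts before A ends → A and B overlap.
G starts before A ends → A and G overlap.
D starts before A ends → A and D overlap.
E starts after A ends, so nothing later overlaps A either.
B starts exactly when C ends (back-to-back, no overlap), so nothing later overlaps C either.
G starts before B ends → B and G overlap.
D starts before B ends → B and D overlap.
E starts after B ends, so nothing later overlaps B either.
D starts before G ends → G and D overlap.
E starts after G ends, so nothing later overlaps G either.
E starts after D ends, so nothing later overlaps D either.
F starts exactly when E ends (back-to-back, no overlap), so nothing later overlaps E either.
H starts exactly when F ends (back-to-back, no overlap).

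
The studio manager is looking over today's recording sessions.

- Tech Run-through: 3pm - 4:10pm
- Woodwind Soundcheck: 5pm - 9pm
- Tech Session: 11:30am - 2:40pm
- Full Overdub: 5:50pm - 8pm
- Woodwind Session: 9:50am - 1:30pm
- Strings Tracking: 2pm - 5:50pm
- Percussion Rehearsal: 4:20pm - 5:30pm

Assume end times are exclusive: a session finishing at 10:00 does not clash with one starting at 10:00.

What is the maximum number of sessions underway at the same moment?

3

Sort all start/end points and keep a running count:
9:50am start Woodwind Session → 1
11:30am start Tech Session → 2
1:30pm end Woodwind Session → 1
2pm start Strings Tracking → 2
2:40pm end Tech Session → 1
3pm start Tech Run-through → 2
4:10pm end Tech Run-through → 1
4:20pm start Percussion Rehearsal → 2
5pm start Woodwind Soundcheck → 3
5:30pm end Percussion Rehearsal → 2
5:50pm end Strings Tracking → 1
5:50pm start Full Overdub → 2
8pm end Full Overdub → 1
9pm end Woodwind Soundcheck → 0
Peak is 3, at 5pm (Percussion Rehearsal, Strings Tracking, Woodwind Soundcheck).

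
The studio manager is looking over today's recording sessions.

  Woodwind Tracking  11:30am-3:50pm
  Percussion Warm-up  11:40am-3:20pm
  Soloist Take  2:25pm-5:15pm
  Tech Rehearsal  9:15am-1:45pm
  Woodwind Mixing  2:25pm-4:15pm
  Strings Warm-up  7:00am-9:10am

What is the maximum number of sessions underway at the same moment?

Walk through starts and ends in time order (an end at T is processed before a start at T):
7:00am start Strings Warm-up → 1
9:10am end Strings Warm-up → 0
9:15am start Tech Rehearsal → 1
11:30am start Woodwind Tracking → 2
11:40am start Percussion Warm-up → 3
1:45pm end Tech Rehearsal → 2
2:25pm start Soloist Take → 3
2:25pm start Woodwind Mixing → 4
3:20pm end Percussion Warm-up → 3
3:50pm end Woodwind Tracking → 2
4:15pm end Woodwind Mixing → 1
5:15pm end Soloist Take → 0
Peak is 4, at 2:25pm (Percussion Warm-up, Soloist Take, Woodwind Mixing, Woodwind Tracking).

4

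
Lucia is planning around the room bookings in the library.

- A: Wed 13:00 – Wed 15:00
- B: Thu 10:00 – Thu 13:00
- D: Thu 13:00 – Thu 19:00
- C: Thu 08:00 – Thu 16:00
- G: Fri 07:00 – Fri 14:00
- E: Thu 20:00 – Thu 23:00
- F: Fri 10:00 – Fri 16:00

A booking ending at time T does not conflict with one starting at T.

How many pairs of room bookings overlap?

3

Sorted by start: A, C, B, D, E, G, F.
C starts after A ends, so A has no further overlaps.
B starts before C ends → C and B overlap.
D starts before C ends → C and D overlap.
E starts after C ends, so C has no further overlaps.
D starts exactly when B ends (back-to-back, no overlap), so B has no further overlaps.
E starts after D ends, so D has no further overlaps.
G starts after E ends, so E has no further overlaps.
F starts before G ends → G and F overlap.
Overlapping pairs: B & C, C & D, F & G — 3 in total.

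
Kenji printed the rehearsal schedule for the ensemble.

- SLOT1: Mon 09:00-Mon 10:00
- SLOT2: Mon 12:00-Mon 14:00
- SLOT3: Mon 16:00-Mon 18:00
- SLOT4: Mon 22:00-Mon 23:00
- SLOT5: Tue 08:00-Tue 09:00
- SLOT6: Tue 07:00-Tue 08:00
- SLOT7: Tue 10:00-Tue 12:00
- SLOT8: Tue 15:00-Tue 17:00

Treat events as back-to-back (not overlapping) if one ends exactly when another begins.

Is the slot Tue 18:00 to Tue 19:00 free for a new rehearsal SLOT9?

Yes — the slot is free

SLOT1: ends Mon 10:00 at or before SLOT9 starts Tue 18:00 → clear.
SLOT2: ends Mon 14:00 at or before SLOT9 starts Tue 18:00 → clear.
SLOT3: ends Mon 18:00 at or before SLOT9 starts Tue 18:00 → clear.
SLOT4: ends Mon 23:00 at or before SLOT9 starts Tue 18:00 → clear.
SLOT6: ends Tue 08:00 at or before SLOT9 starts Tue 18:00 → clear.
SLOT5: ends Tue 09:00 at or before SLOT9 starts Tue 18:00 → clear.
SLOT7: ends Tue 12:00 at or before SLOT9 starts Tue 18:00 → clear.
SLOT8: ends Tue 17:00 at or before SLOT9 starts Tue 18:00 → clear.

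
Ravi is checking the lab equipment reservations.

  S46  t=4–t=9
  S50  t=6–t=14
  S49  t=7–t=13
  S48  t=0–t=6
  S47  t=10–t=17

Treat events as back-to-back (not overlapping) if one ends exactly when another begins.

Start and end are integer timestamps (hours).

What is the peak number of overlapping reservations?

Walk through starts and ends in time order (an end at T is processed before a start at T):
t=0 start S48 → 1
t=4 start S46 → 2
t=6 end S48 → 1
t=6 start S50 → 2
t=7 start S49 → 3
t=9 end S46 → 2
t=10 start S47 → 3
t=13 end S49 → 2
t=14 end S50 → 1
t=17 end S47 → 0
Peak is 3, at t=7 (S46, S49, S50).

3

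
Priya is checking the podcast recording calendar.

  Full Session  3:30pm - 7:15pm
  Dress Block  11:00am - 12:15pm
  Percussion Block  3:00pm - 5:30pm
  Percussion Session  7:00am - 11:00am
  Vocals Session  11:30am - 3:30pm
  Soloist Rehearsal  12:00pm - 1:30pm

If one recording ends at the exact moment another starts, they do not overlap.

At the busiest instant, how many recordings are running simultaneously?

3

Walk through starts and ends in time order (an end at T is processed before a start at T):
7:00am start Percussion Session → 1
11:00am end Percussion Session → 0
11:00am start Dress Block → 1
11:30am start Vocals Session → 2
12:00pm start Soloist Rehearsal → 3
12:15pm end Dress Block → 2
1:30pm end Soloist Rehearsal → 1
3:00pm start Percussion Block → 2
3:30pm end Vocals Session → 1
3:30pm start Full Session → 2
5:30pm end Percussion Block → 1
7:15pm end Full Session → 0
Peak is 3, at 12:00pm (Dress Block, Soloist Rehearsal, Vocals Session).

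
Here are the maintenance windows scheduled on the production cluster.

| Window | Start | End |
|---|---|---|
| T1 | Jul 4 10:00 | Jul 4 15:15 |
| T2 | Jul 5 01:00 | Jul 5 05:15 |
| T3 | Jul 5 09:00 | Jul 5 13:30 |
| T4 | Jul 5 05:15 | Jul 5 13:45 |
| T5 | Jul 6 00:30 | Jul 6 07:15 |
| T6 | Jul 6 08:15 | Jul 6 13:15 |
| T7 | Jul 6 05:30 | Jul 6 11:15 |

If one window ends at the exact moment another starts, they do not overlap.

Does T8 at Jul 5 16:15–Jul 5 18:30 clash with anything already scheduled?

T1: ends Jul 4 15:15 at or before T8 starts Jul 5 16:15 → clear.
T2: ends Jul 5 05:15 at or before T8 starts Jul 5 16:15 → clear.
T4: ends Jul 5 13:45 at or before T8 starts Jul 5 16:15 → clear.
T3: ends Jul 5 13:30 at or before T8 starts Jul 5 16:15 → clear.
T5: starts Jul 6 00:30 at or after T8 ends Jul 5 18:30 → clear.
T7: starts Jul 6 05:30 at or after T8 ends Jul 5 18:30 → clear.
T6: starts Jul 6 08:15 at or after T8 ends Jul 5 18:30 → clear.

No — it doesn't clash with anything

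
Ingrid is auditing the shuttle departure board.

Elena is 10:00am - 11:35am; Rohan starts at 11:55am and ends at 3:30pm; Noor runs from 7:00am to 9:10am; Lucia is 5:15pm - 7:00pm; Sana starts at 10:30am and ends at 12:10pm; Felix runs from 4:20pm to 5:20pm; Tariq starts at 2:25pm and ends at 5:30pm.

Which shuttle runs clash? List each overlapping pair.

Sorted by start: Noor, Elena, Sana, Rohan, Tariq, Felix, Lucia.
Elena starts after Noor ends; Noor is clear from here.
Sana starts before Elena ends → Elena and Sana overlap.
Rohan starts after Elena ends; Elena is clear from here.
Rohan starts before Sana ends → Sana and Rohan overlap.
Tariq starts after Sana ends; Sana is clear from here.
Tariq starts before Rohan ends → Rohan and Tariq overlap.
Felix starts after Rohan ends; Rohan is clear from here.
Felix starts before Tariq ends → Tariq and Felix overlap.
Lucia starts before Tariq ends → Tariq and Lucia overlap.
Lucia starts before Felix ends → Felix and Lucia overlap.

Elena & Sana, Felix & Lucia, Felix & Tariq, Lucia & Tariq, Rohan & Sana, Rohan & Tariq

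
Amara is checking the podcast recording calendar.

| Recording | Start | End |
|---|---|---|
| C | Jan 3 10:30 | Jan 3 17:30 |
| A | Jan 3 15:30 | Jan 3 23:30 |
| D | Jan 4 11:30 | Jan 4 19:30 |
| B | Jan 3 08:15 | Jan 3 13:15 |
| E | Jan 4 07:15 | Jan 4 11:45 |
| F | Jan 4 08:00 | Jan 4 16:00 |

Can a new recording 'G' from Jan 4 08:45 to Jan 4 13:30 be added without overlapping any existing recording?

No — it overlaps D, E, F

B: ends Jan 3 13:15 at or before G starts Jan 4 08:45 → clear.
C: ends Jan 3 17:30 at or before G starts Jan 4 08:45 → clear.
A: ends Jan 3 23:30 at or before G starts Jan 4 08:45 → clear.
E: starts Jan 4 07:15 before G ends Jan 4 13:30, and ends Jan 4 11:45 after G starts Jan 4 08:45 → overlap.
F: starts Jan 4 08:00 before G ends Jan 4 13:30, and ends Jan 4 16:00 after G starts Jan 4 08:45 → overlap.
D: starts Jan 4 11:30 before G ends Jan 4 13:30, and ends Jan 4 19:30 after G starts Jan 4 08:45 → overlap.
G overlaps D, E, F.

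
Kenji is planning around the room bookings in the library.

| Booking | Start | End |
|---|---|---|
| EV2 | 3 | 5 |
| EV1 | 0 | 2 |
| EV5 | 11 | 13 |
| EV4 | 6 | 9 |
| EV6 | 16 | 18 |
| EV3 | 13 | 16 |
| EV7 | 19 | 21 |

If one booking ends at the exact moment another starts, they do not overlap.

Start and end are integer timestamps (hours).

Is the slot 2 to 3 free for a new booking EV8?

EV1: ends 2 at or before EV8 starts 2 → clear.
EV2: starts 3 at or after EV8 ends 3 → clear.
EV4: starts 6 at or after EV8 ends 3 → clear.
EV5: starts 11 at or after EV8 ends 3 → clear.
EV3: starts 13 at or after EV8 ends 3 → clear.
EV6: starts 16 at or after EV8 ends 3 → clear.
EV7: starts 19 at or after EV8 ends 3 → clear.

Yes — the slot is free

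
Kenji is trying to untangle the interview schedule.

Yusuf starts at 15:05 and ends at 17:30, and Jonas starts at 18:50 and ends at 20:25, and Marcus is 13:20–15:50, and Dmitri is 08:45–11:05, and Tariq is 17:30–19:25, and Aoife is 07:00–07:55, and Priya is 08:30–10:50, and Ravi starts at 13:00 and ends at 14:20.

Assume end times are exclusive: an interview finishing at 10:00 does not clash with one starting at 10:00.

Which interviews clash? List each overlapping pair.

Dmitri & Priya, Jonas & Tariq, Marcus & Ravi, Marcus & Yusuf

Sorted by start: Aoife, Priya, Dmitri, Ravi, Marcus, Yusuf, Tariq, Jonas.
Priya starts after Aoife ends — done with Aoife.
Dmitri starts before Priya ends → Priya and Dmitri overlap.
Ravi starts after Priya ends — done with Priya.
Ravi starts after Dmitri ends — done with Dmitri.
Marcus starts before Ravi ends → Ravi and Marcus overlap.
Yusuf starts after Ravi ends — done with Ravi.
Yusuf starts before Marcus ends → Marcus and Yusuf overlap.
Tariq starts after Marcus ends — done with Marcus.
Tariq starts exactly when Yusuf ends (back-to-back, no overlap) — done with Yusuf.
Jonas starts before Tariq ends → Tariq and Jonas overlap.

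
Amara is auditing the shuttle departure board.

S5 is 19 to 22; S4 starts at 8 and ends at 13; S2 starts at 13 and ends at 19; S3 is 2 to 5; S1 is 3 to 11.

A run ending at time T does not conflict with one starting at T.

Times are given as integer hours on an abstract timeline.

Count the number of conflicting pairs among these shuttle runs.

Sorted by start: S3, S1, S4, S2, S5.
S1 starts before S3 ends → S3 and S1 overlap.
S4 starts after S3 ends — done with S3.
S4 starts before S1 ends → S1 and S4 overlap.
S2 starts after S1 ends — done with S1.
S2 starts exactly when S4 ends (back-to-back, no overlap) — done with S4.
S5 starts exactly when S2 ends (back-to-back, no overlap).
Overlapping pairs: S1 & S3, S1 & S4 — 2 in total.

2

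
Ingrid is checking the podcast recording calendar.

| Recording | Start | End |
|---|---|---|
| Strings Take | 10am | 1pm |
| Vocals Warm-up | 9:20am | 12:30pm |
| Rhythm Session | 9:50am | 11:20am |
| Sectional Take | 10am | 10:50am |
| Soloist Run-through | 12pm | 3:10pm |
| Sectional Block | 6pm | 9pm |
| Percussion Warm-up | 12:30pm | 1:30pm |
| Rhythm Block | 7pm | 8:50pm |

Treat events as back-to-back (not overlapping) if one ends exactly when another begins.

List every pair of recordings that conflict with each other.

Sorted by start: Vocals Warm-up, Rhythm Session, Strings Take, Sectional Take, Soloist Run-through, Percussion Warm-up, Sectional Block, Rhythm Block.
Rhythm Session starts before Vocals Warm-up ends → Vocals Warm-up and Rhythm Session overlap.
Strings Take starts before Vocals Warm-up ends → Vocals Warm-up and Strings Take overlap.
Sectional Take starts before Vocals Warm-up ends → Vocals Warm-up and Sectional Take overlap.
Soloist Run-through starts before Vocals Warm-up ends → Vocals Warm-up and Soloist Run-through overlap.
Percussion Warm-up starts exactly when Vocals Warm-up ends (back-to-back, no overlap) — done with Vocals Warm-up.
Strings Take starts before Rhythm Session ends → Rhythm Session and Strings Take overlap.
Sectional Take starts before Rhythm Session ends → Rhythm Session and Sectional Take overlap.
Soloist Run-through starts after Rhythm Session ends — done with Rhythm Session.
Sectional Take starts before Strings Take ends → Strings Take and Sectional Take overlap.
Soloist Run-through starts before Strings Take ends → Strings Take and Soloist Run-through overlap.
Percussion Warm-up starts before Strings Take ends → Strings Take and Percussion Warm-up overlap.
Sectional Block starts after Strings Take ends — done with Strings Take.
Soloist Run-through starts after Sectional Take ends — done with Sectional Take.
Percussion Warm-up starts before Soloist Run-through ends → Soloist Run-through and Percussion Warm-up overlap.
Sectional Block starts after Soloist Run-through ends — done with Soloist Run-through.
Sectional Block starts after Percussion Warm-up ends — done with Percussion Warm-up.
Rhythm Block starts before Sectional Block ends → Sectional Block and Rhythm Block overlap.

Percussion Warm-up & Soloist Run-through, Percussion Warm-up & Strings Take, Rhythm Block & Sectional Block, Rhythm Session & Sectional Take, Rhythm Session & Strings Take, Rhythm Session & Vocals Warm-up, Sectional Take & Strings Take, Sectional Take & Vocals Warm-up, Soloist Run-through & Strings Take, Soloist Run-through & Vocals Warm-up, Strings Take & Vocals Warm-up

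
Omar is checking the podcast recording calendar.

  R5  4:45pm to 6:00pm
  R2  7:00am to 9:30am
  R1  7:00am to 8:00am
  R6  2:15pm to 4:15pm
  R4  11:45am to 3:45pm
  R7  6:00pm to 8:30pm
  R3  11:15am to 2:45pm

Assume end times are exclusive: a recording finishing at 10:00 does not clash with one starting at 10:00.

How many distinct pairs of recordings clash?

Sorted by start: R1, R2, R3, R4, R6, R5, R7.
R2 starts before R1 ends → R1 and R2 overlap.
R3 starts after R1 ends; R1 is clear from here.
R3 starts after R2 ends; R2 is clear from here.
R4 starts before R3 ends → R3 and R4 overlap.
R6 starts before R3 ends → R3 and R6 overlap.
R5 starts after R3 ends; R3 is clear from here.
R6 starts before R4 ends → R4 and R6 overlap.
R5 starts after R4 ends; R4 is clear from here.
R5 starts after R6 ends; R6 is clear from here.
R7 starts exactly when R5 ends (back-to-back, no overlap).
Overlapping pairs: R1 & R2, R3 & R4, R3 & R6, R4 & R6 — 4 in total.

4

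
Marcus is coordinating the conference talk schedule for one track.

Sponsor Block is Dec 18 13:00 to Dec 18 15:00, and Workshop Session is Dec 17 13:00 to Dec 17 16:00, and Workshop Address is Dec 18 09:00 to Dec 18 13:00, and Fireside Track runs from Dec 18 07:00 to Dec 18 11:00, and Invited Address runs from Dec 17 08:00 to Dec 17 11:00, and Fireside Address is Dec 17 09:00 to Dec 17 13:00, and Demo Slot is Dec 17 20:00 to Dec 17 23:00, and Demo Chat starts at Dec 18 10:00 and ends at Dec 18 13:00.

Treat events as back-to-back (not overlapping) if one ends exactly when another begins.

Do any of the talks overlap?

Two intervals overlap when each starts before the other ends.
Sorted by start: Invited Address, Fireside Address, Workshop Session, Demo Slot, Fireside Track, Workshop Address, Demo Chat, Sponsor Block.
Fireside Address starts before Invited Address ends → Invited Address and Fireside Address overlap.
That's a conflict, so the schedule is not conflict-free.

Yes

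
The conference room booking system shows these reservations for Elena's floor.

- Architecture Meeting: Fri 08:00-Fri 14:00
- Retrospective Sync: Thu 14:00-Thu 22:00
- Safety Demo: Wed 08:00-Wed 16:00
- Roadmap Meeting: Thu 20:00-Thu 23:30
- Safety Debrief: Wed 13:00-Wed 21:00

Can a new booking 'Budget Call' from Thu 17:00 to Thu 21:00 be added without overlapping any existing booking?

No — it overlaps Retrospective Sync, Roadmap Meeting

Safety Demo: ends Wed 16:00 at or before Budget Call starts Thu 17:00 → clear.
Safety Debrief: ends Wed 21:00 at or before Budget Call starts Thu 17:00 → clear.
Retrospective Sync: starts Thu 14:00 before Budget Call ends Thu 21:00, and ends Thu 22:00 after Budget Call starts Thu 17:00 → overlap.
Roadmap Meeting: starts Thu 20:00 before Budget Call ends Thu 21:00, and ends Thu 23:30 after Budget Call starts Thu 17:00 → overlap.
Architecture Meeting: starts Fri 08:00 at or after Budget Call ends Thu 21:00 → clear.
Budget Call overlaps Retrospective Sync, Roadmap Meeting.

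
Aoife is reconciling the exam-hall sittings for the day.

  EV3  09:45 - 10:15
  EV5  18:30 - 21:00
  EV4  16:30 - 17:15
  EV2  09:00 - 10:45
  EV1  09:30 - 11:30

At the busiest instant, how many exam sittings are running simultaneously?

Walk through starts and ends in time order (an end at T is processed before a start at T):
09:00 start EV2 → 1
09:30 start EV1 → 2
09:45 start EV3 → 3
10:15 end EV3 → 2
10:45 end EV2 → 1
11:30 end EV1 → 0
16:30 start EV4 → 1
17:15 end EV4 → 0
18:30 start EV5 → 1
21:00 end EV5 → 0
Peak is 3, at 09:45 (EV1, EV2, EV3).

3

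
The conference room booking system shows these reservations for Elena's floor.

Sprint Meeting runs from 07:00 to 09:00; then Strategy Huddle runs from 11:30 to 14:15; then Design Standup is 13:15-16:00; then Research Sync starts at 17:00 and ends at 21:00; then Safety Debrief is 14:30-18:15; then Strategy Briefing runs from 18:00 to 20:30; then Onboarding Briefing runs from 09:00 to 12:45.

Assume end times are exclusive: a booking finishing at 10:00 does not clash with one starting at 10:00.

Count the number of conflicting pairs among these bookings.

Sorted by start: Sprint Meeting, Onboarding Briefing, Strategy Huddle, Design Standup, Safety Debrief, Research Sync, Strategy Briefing.
Onboarding Briefing starts exactly when Sprint Meeting ends (back-to-back, no overlap), so nothing later overlaps Sprint Meeting either.
Strategy Huddle starts before Onboarding Briefing ends → Onboarding Briefing and Strategy Huddle overlap.
Design Standup starts after Onboarding Briefing ends, so nothing later overlaps Onboarding Briefing either.
Design Standup starts before Strategy Huddle ends → Strategy Huddle and Design Standup overlap.
Safety Debrief starts after Strategy Huddle ends, so nothing later overlaps Strategy Huddle either.
Safety Debrief starts before Design Standup ends → Design Standup and Safety Debrief overlap.
Research Sync starts after Design Standup ends, so nothing later overlaps Design Standup either.
Research Sync starts before Safety Debrief ends → Safety Debrief and Research Sync overlap.
Strategy Briefing starts before Safety Debrief ends → Safety Debrief and Strategy Briefing overlap.
Strategy Briefing starts before Research Sync ends → Research Sync and Strategy Briefing overlap.
Overlapping pairs: Design Standup & Safety Debrief, Design Standup & Strategy Huddle, Onboarding Briefing & Strategy Huddle, Research Sync & Safety Debrief, Research Sync & Strategy Briefing, Safety Debrief & Strategy Briefing — 6 in total.

6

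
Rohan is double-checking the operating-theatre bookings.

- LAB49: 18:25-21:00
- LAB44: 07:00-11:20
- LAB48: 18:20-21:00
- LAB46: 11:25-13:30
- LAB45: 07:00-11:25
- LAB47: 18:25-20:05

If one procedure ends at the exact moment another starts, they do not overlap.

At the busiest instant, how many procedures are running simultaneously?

Sort all start/end points and keep a running count:
07:00 start LAB44 → 1
07:00 start LAB45 → 2
11:20 end LAB44 → 1
11:25 end LAB45 → 0
11:25 start LAB46 → 1
13:30 end LAB46 → 0
18:20 start LAB48 → 1
18:25 start LAB47 → 2
18:25 start LAB49 → 3
20:05 end LAB47 → 2
21:00 end LAB48 → 1
21:00 end LAB49 → 0
Peak is 3, at 18:25 (LAB47, LAB48, LAB49).

3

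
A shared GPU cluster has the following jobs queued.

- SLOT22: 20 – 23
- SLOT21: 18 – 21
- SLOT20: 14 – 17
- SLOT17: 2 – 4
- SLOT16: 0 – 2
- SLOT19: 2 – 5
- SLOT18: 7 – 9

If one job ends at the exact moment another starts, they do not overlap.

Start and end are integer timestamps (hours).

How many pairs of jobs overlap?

2

Sorted by start: SLOT16, SLOT17, SLOT19, SLOT18, SLOT20, SLOT21, SLOT22.
SLOT17 starts exactly when SLOT16 ends (back-to-back, no overlap); SLOT16 is clear from here.
SLOT19 starts before SLOT17 ends → SLOT17 and SLOT19 overlap.
SLOT18 starts after SLOT17 ends; SLOT17 is clear from here.
SLOT18 starts after SLOT19 ends; SLOT19 is clear from here.
SLOT20 starts after SLOT18 ends; SLOT18 is clear from here.
SLOT21 starts after SLOT20 ends; SLOT20 is clear from here.
SLOT22 starts before SLOT21 ends → SLOT21 and SLOT22 overlap.
Overlapping pairs: SLOT17 & SLOT19, SLOT21 & SLOT22 — 2 in total.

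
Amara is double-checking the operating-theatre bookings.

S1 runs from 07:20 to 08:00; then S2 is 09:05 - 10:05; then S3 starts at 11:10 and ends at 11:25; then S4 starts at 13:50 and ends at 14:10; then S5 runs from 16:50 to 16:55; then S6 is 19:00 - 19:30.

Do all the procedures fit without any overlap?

Sorted by start: S1, S2, S3, S4, S5, S6.
S2 starts after S1 ends — done with S1.
S3 starts after S2 ends — done with S2.
S4 starts after S3 ends — done with S3.
S5 starts after S4 ends — done with S4.
S6 starts after S5 ends.
Every pair is clear; the schedule has no overlaps.

Yes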